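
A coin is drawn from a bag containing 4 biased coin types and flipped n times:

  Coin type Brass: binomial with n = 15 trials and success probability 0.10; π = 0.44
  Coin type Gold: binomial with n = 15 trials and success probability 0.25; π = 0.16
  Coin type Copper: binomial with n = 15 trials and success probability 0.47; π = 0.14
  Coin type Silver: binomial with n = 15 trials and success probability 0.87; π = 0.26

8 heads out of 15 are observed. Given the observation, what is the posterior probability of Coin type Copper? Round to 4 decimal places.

0.9112

Posterior ∝ prior × likelihood, so P(k | x) ∝ π_k f_k(x); normalise over all components.
Component likelihoods at x = 8 heads out of 15:
  L_Brass = 3.07784e-05
  L_Gold = 0.0131068
  L_Copper = 0.179996
  L_Silver = 0.00132528
Prior × likelihood for each component:
  π_Brass·L_Brass = 0.44 × 3.07784e-05 = 1.35425e-05
  π_Gold·L_Gold = 0.16 × 0.0131068 = 0.00209709
  π_Copper·L_Copper = 0.14 × 0.179996 = 0.0251994
  π_Silver·L_Silver = 0.26 × 0.00132528 = 0.000344572
Evidence: 1.35425e-05 + 0.00209709 + 0.0251994 + 0.000344572 = 0.0276546
P(Coin type Copper | data) ≈ 0.9112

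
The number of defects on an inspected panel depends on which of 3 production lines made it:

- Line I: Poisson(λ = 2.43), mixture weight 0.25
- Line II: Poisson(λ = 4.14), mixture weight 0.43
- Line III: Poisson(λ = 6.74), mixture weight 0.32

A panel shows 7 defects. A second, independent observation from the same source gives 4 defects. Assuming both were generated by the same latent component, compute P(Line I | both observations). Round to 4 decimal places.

0.0263

By Bayes' theorem, P(k | x) = π_k f_k(x) / Σ_j π_j f_j(x).
Since both observations come from the same component, the likelihood for component k is f_k(x₁)·f_k(x₂).
  f_I = [0.00873932] × [0.127902] = 0.00111778
  f_II = [0.0658556] × [0.1949] = 0.0128352
  f_III = [0.148267] × [0.101691] = 0.0150774
Weight by the priors:
  π_I·f_I = 0.25 × 0.00111778 = 0.000279445
  π_II·f_II = 0.43 × 0.0128352 = 0.00551915
  π_III·f_III = 0.32 × 0.0150774 = 0.00482478
Normaliser: 0.000279445 + 0.00551915 + 0.00482478 = 0.0106234
Responsibility of Line I: 0.000279445 / 0.0106234 ≈ 0.0263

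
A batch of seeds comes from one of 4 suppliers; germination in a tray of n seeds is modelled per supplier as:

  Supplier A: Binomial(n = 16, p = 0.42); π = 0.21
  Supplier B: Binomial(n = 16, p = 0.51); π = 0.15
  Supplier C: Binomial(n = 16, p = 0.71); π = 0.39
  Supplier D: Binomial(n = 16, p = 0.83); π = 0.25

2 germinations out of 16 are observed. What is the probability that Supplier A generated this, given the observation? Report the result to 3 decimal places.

0.909

Posterior ∝ prior × likelihood, so P(k | x) ∝ π_k f_k(x); normalise over all components.
Evaluate each component's likelihood at the observed value:
  f_A = 0.0103198
  f_B = 0.00143571
  f_C = 1.79999e-06
  f_D = 1.39195e-09
Multiply by the mixture weights:
  π_A·f_A = 0.21 × 0.0103198 = 0.00216716
  π_B·f_B = 0.15 × 0.00143571 = 0.000215356
  π_C·f_C = 0.39 × 1.79999e-06 = 7.01996e-07
  π_D·f_D = 0.25 × 1.39195e-09 = 3.47986e-10
Denominator: 0.00216716 + 0.000215356 + 7.01996e-07 + 3.47986e-10 = 0.00238322
Responsibility of Supplier A: 0.00216716 / 0.00238322 ≈ 0.909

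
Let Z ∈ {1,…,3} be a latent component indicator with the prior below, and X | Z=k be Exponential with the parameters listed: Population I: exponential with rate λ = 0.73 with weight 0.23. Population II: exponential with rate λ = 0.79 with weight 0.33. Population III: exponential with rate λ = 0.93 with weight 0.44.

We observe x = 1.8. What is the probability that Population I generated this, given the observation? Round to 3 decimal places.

Apply Bayes' rule: the posterior for each component is proportional to its prior times its likelihood at x.
Exponential densities:
  p_I = 0.196182
  p_II = 0.190573
  p_III = 0.174371
Prior × likelihood for each component:
  w_I·p_I = 0.23 × 0.196182 = 0.0451219
  w_II·p_II = 0.33 × 0.190573 = 0.0628889
  w_III·p_III = 0.44 × 0.174371 = 0.0767232
Sum: 0.0451219 + 0.0628889 + 0.0767232 = 0.184734
P(Population I | x) ≈ 0.244

0.244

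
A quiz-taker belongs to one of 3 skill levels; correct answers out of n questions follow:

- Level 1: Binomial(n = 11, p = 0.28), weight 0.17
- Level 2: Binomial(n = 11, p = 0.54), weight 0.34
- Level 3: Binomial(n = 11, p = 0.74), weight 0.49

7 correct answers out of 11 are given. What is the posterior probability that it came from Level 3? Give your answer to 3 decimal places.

0.564

Posterior ∝ prior × likelihood, so P(k | x) ∝ w_k f_k(x); normalise over all components.
Evaluate each component's likelihood at the observed value:
  L_1 = 0.011966
  L_2 = 0.197834
  L_3 = 0.183244
Multiply by the mixture weights:
  w_1·L_1 = 0.17 × 0.011966 = 0.00203423
  w_2·L_2 = 0.34 × 0.197834 = 0.0672637
  w_3·L_3 = 0.49 × 0.183244 = 0.0897895
Denominator: 0.00203423 + 0.0672637 + 0.0897895 = 0.159087
Responsibility of Level 3: 0.0897895 / 0.159087 ≈ 0.564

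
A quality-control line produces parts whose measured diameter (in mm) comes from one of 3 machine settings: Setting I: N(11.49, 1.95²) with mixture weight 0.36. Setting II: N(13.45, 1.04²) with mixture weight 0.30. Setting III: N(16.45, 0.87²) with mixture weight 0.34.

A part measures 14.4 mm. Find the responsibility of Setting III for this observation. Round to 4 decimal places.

0.0885

Posterior ∝ prior × likelihood, so P(k | x) ∝ π_k f_k(x); normalise over all components.
Evaluate each component's likelihood at the observed value:
  f_I = (1/(1.95·√(2π)))·exp(−(14.4−11.49)²/(2·1.95²)) = 0.204586·exp(-1.11349) = 0.0671881
  f_II = (1/(1.04·√(2π)))·exp(−(14.4−13.45)²/(2·1.04²)) = 0.383598·exp(-0.41721) = 0.252747
  f_III = (1/(0.87·√(2π)))·exp(−(14.4−16.45)²/(2·0.87²)) = 0.458554·exp(-2.77613) = 0.0285584
Multiply by the mixture weights:
  π_I·f_I = 0.36 × 0.0671881 = 0.0241877
  π_II·f_II = 0.30 × 0.252747 = 0.0758242
  π_III·f_III = 0.34 × 0.0285584 = 0.00970987
Marginal: 0.0241877 + 0.0758242 + 0.00970987 = 0.109722
P(Setting III | the observation) = 0.00970987 / 0.109722 ≈ 0.0885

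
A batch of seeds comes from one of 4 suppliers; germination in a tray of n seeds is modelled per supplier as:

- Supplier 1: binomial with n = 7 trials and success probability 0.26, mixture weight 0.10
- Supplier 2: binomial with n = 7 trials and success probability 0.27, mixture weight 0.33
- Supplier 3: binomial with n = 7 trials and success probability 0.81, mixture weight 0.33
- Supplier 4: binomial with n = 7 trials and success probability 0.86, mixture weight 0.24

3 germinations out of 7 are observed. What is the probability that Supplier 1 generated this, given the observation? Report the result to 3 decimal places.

0.198

Posterior ∝ prior × likelihood, so P(k | x) ∝ π_k f_k(x); normalise over all components.
Evaluate each component's likelihood at the observed value:
  p_1 = 0.184465
  p_2 = 0.195637
  p_3 = 0.0242403
  p_4 = 0.00855215
Prior × likelihood for each component:
  π_1·p_1 = 0.10 × 0.184465 = 0.0184465
  π_2·p_2 = 0.33 × 0.195637 = 0.0645602
  π_3·p_3 = 0.33 × 0.0242403 = 0.00799929
  π_4·p_4 = 0.24 × 0.00855215 = 0.00205252
Normaliser: 0.0184465 + 0.0645602 + 0.00799929 + 0.00205252 = 0.0930585
P(Supplier 1 | data) = 0.0184465 / 0.0930585 ≈ 0.198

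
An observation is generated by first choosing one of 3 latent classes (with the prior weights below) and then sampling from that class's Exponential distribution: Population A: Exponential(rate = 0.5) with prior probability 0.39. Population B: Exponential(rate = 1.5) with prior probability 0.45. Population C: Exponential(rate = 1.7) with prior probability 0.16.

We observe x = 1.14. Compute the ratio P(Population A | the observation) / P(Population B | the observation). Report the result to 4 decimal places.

0.9033

Posterior odds = (P(Z=i) f_i(x)) / (P(Z=j) f_j(x)); the normalising sum cancels.
Exponential densities:
  f_A = 0.282763
  f_B = 0.271299
  f_C = 0.244786
0.110277 / 0.122084 ≈ 0.9033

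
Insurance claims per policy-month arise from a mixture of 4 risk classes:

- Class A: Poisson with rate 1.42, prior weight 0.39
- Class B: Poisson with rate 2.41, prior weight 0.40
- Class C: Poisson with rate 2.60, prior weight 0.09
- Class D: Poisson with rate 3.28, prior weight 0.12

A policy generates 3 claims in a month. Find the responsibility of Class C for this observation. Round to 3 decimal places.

The responsibility of component k is π_k f_k(x) divided by Σ_j π_j f_j(x).
Component likelihoods at x = 3 claims:
  f_A = 0.115349
  f_B = 0.209532
  f_C = 0.217572
  f_D = 0.221302
Weight by the priors:
  π_A·f_A = 0.39 × 0.115349 = 0.0449863
  π_B·f_B = 0.40 × 0.209532 = 0.0838128
  π_C·f_C = 0.09 × 0.217572 = 0.0195815
  π_D·f_D = 0.12 × 0.221302 = 0.0265562
Evidence: 0.0449863 + 0.0838128 + 0.0195815 + 0.0265562 = 0.174937
Responsibility of Class C: 0.0195815 / 0.174937 ≈ 0.112

0.112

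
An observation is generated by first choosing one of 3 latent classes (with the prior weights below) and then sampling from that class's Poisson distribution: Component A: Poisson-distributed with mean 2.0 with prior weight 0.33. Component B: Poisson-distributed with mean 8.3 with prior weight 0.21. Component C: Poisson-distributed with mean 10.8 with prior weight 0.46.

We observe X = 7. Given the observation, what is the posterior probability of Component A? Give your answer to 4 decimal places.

0.0186

By Bayes' theorem, P(k | x) = π_k f_k(x) / Σ_j π_j f_j(x).
Component likelihoods at x = 7:
  L_A = 0.00343709
  L_B = 0.133805
  L_C = 0.0693674
Weight by the priors:
  π_A·L_A = 0.33 × 0.00343709 = 0.00113424
  π_B·L_B = 0.21 × 0.133805 = 0.028099
  π_C·L_C = 0.46 × 0.0693674 = 0.031909
Normaliser: 0.00113424 + 0.028099 + 0.031909 = 0.0611423
So the posterior for Component A is 0.00113424 / 0.0611423 ≈ 0.0186.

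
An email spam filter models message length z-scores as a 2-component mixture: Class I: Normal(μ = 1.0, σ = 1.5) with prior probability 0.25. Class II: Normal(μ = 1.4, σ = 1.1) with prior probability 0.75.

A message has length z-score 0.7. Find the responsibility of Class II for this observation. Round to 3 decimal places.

0.773

The responsibility of component k is w_k f_k(x) divided by Σ_j w_j f_j(x).
Evaluate each component's likelihood at the observed value:
  L_I = 0.260695
  L_II = 0.296198
Unnormalised posteriors:
  w_I·L_I = 0.25 × 0.260695 = 0.0651738
  w_II·L_II = 0.75 × 0.296198 = 0.222148
Evidence: 0.0651738 + 0.222148 = 0.287322
So the posterior for Class II is 0.222148 / 0.287322 ≈ 0.773.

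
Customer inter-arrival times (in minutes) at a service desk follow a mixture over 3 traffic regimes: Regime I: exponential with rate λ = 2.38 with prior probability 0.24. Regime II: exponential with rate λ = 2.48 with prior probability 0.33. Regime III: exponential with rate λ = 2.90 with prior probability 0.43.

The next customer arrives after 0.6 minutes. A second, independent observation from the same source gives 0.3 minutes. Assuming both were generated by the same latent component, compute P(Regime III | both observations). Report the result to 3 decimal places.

0.413

By Bayes' theorem, P(k | x) = π_k f_k(x) / Σ_j π_j f_j(x).
Since both observations come from the same component, the likelihood for component k is f_k(x₁)·f_k(x₂).
  p_I = [2.38·e^(−2.38·0.6) = 2.38·e^(−1.4280) = 0.570695] × [1.16544] = 0.665113
  p_II = [2.48·e^(−2.48·0.6) = 2.48·e^(−1.4880) = 0.560043] × [1.17852] = 0.660021
  p_III = [2.90·e^(−2.90·0.6) = 2.90·e^(−1.7400) = 0.509009] × [1.21496] = 0.618426
Multiply by the mixture weights:
  π_I·p_I = 0.24 × 0.665113 = 0.159627
  π_II·p_II = 0.33 × 0.660021 = 0.217807
  π_III·p_III = 0.43 × 0.618426 = 0.265923
Normaliser: 0.159627 + 0.217807 + 0.265923 = 0.643357
So the posterior for Regime III is 0.265923 / 0.643357 ≈ 0.413.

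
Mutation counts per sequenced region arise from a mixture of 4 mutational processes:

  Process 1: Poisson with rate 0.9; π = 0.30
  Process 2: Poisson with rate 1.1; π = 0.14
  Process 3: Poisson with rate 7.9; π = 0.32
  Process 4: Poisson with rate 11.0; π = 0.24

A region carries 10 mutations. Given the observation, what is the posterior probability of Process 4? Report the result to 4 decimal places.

0.4807

Posterior ∝ prior × likelihood, so P(k | x) ∝ π_k f_k(x); normalise over all components.
Poisson probabilities:
  p_1 = 3.90658e-08
  p_2 = 2.37925e-07
  p_3 = 0.0967345
  p_4 = 0.119378
Unnormalised posteriors:
  π_1·p_1 = 0.30 × 3.90658e-08 = 1.17197e-08
  π_2·p_2 = 0.14 × 2.37925e-07 = 3.33095e-08
  π_3·p_3 = 0.32 × 0.0967345 = 0.030955
  π_4·p_4 = 0.24 × 0.119378 = 0.0286507
Normaliser: 1.17197e-08 + 3.33095e-08 + 0.030955 + 0.0286507 = 0.0596058
So the posterior for Process 4 is 0.0286507 / 0.0596058 ≈ 0.4807.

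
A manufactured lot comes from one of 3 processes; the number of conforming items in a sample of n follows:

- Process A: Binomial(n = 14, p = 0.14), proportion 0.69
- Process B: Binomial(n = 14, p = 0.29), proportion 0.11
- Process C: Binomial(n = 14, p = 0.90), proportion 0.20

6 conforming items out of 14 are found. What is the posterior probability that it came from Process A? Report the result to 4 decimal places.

By Bayes' theorem, P(k | x) = w_k f_k(x) / Σ_j w_j f_j(x).
Binomial probabilities:
  f_A = C(14,6)·0.14^6·0.86^8 = 3003·7.52954e-06·0.299218 = 0.00676568
  f_B = C(14,6)·0.29^6·0.71^8 = 3003·0.000594823·0.0645754 = 0.115348
  f_C = C(14,6)·0.90^6·0.10^8 = 3003·0.531441·1e-08 = 1.59592e-05
Prior × likelihood for each component:
  w_A·f_A = 0.69 × 0.00676568 = 0.00466832
  w_B·f_B = 0.11 × 0.115348 = 0.0126883
  w_C·f_C = 0.20 × 1.59592e-05 = 3.19183e-06
Sum: 0.00466832 + 0.0126883 + 3.19183e-06 = 0.0173598
P(Process A | the observation) = 0.00466832 / 0.0173598 ≈ 0.2689

0.2689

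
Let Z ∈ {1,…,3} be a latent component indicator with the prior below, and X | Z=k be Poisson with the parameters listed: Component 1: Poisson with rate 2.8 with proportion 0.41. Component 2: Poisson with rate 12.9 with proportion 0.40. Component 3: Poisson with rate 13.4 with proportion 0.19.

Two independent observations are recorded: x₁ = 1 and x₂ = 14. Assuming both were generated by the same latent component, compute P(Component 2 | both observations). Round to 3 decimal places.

The responsibility of component k is π_k f_k(x) divided by Σ_j π_j f_j(x).
Since both observations come from the same component, the likelihood for component k is f_k(x₁)·f_k(x₂).
  f_1 = [e^(−2.8)·2.8^1/1! = 0.170268] × [1.26993e-06] = 2.16229e-07
  f_2 = [e^(−12.9)·12.9^1/1! = 3.22248e-05] × [0.101263] = 3.26317e-06
  f_3 = [e^(−13.4)·13.4^1/1! = 2.03029e-05] × [0.104595] = 2.12359e-06
Prior × likelihood for each component:
  π_1·f_1 = 0.41 × 2.16229e-07 = 8.86537e-08
  π_2·f_2 = 0.40 × 3.26317e-06 = 1.30527e-06
  π_3·f_3 = 0.19 × 2.12359e-06 = 4.03483e-07
Normaliser: 8.86537e-08 + 1.30527e-06 + 4.03483e-07 = 1.7974e-06
P(Component 2 | x₁,x₂) = 1.30527e-06 / 1.7974e-06 ≈ 0.726

0.726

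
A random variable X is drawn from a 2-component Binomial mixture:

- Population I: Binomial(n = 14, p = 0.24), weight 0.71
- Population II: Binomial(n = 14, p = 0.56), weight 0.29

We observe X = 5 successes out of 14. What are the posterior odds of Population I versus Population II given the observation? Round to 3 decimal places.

Posterior odds = (π_i f_i(x)) / (π_j f_j(x)); the normalising sum cancels.
Component likelihoods at x = 5 successes out of 14:
  L_I = C(14,5)·0.24^5·0.76^9 = 2002·0.000796262·0.0845906 = 0.134847
  L_II = C(14,5)·0.56^5·0.44^9 = 2002·0.0550732·0.000618122 = 0.068152
Posterior odds = (π_I·L_I) / (π_II·L_II) = (0.71·0.134847) / (0.29·0.068152) = 0.0957417 / 0.0197641 ≈ 4.844

4.844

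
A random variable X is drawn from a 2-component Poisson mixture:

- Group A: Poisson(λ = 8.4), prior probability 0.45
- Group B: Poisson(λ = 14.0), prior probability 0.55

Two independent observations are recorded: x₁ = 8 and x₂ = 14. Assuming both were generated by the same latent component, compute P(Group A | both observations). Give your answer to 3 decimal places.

Posterior ∝ prior × likelihood, so P(k | x) ∝ π_k f_k(x); normalise over all components.
Since both observations come from the same component, the likelihood for component k is f_k(x₁)·f_k(x₂).
  f_A = [0.138242] × [0.0224609] = 0.00310505
  f_B = [0.0304355] × [0.105989] = 0.00322584
Weight by the priors:
  π_A·f_A = 0.45 × 0.00310505 = 0.00139727
  π_B·f_B = 0.55 × 0.00322584 = 0.00177421
Normaliser: 0.00139727 + 0.00177421 = 0.00317148
So the posterior for Group A is 0.00139727 / 0.00317148 ≈ 0.441.

0.441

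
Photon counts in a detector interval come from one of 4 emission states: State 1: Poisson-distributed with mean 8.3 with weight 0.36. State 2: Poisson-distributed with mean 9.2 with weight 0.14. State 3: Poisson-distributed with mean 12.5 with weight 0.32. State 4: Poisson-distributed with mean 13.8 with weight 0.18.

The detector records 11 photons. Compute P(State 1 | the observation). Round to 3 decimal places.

Posterior ∝ prior × likelihood, so P(k | x) ∝ π_k f_k(x); normalise over all components.
Component likelihoods at x = 11 photons:
  p_1 = e^(−8.3)·8.3^11/11! = 0.0801787
  p_2 = e^(−9.2)·9.2^11/11! = 0.101158
  p_3 = e^(−12.5)·12.5^11/11! = 0.108686
  p_4 = e^(−13.8)·13.8^11/11! = 0.0879529
Prior × likelihood for each component:
  π_1·p_1 = 0.36 × 0.0801787 = 0.0288643
  π_2·p_2 = 0.14 × 0.101158 = 0.0141621
  π_3·p_3 = 0.32 × 0.108686 = 0.0347795
  π_4·p_4 = 0.18 × 0.0879529 = 0.0158315
Marginal: 0.0288643 + 0.0141621 + 0.0347795 + 0.0158315 = 0.0936375
P(State 1 | 11 photons) = 0.0288643 / 0.0936375 ≈ 0.308

0.308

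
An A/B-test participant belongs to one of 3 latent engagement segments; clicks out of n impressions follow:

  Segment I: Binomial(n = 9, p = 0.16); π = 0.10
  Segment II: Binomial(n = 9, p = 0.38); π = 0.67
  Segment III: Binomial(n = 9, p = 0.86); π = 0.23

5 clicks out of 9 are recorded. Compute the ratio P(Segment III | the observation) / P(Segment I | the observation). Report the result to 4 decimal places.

7.9619

The posterior odds equal the prior odds times the likelihood ratio: (P(Z=i)/P(Z=j))·(f_i(x)/f_j(x)).
Binomial probabilities:
  f_I = 0.00657791
  f_II = 0.147521
  f_III = 0.0227706
0.00523724 / 0.000657791 ≈ 7.9619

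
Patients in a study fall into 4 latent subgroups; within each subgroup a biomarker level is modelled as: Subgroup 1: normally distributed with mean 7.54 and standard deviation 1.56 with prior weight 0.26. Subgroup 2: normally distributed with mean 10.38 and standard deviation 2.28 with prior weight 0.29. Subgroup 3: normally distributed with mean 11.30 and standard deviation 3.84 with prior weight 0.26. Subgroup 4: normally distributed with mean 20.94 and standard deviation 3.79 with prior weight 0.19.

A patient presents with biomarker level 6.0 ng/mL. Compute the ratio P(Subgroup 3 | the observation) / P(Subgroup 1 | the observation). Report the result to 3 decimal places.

Only the two components matter; the odds are (w_i f_i(x)) / (w_j f_j(x)).
Component likelihoods at x = 6.0 ng/mL:
  L_1 = 0.157098
  L_2 = 0.0276443
  L_3 = 0.0400792
  L_4 = 4.44654e-05
0.0104206 / 0.0408455 ≈ 0.255

0.255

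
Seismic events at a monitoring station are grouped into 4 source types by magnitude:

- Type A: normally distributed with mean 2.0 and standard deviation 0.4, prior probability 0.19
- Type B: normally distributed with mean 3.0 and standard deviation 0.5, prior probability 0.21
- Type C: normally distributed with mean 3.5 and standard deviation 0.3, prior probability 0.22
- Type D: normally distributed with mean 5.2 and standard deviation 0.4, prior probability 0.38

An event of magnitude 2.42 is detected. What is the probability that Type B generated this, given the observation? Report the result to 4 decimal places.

0.4381

By Bayes' theorem, P(k | x) = π_k f_k(x) / Σ_j π_j f_j(x).
Component likelihoods at x = 2.42:
  f_A = (1/(0.4·√(2π)))·exp(−(2.42−2.0)²/(2·0.4²)) = 0.997356·exp(-0.55125) = 0.574705
  f_B = (1/(0.5·√(2π)))·exp(−(2.42−3.0)²/(2·0.5²)) = 0.797885·exp(-0.67280) = 0.407143
  f_C = (1/(0.3·√(2π)))·exp(−(2.42−3.5)²/(2·0.3²)) = 1.329808·exp(-6.48000) = 0.00203967
  f_D = (1/(0.4·√(2π)))·exp(−(2.42−5.2)²/(2·0.4²)) = 0.997356·exp(-24.15125) = 3.23665e-11
Unnormalised posteriors:
  π_A·f_A = 0.19 × 0.574705 = 0.109194
  π_B·f_B = 0.21 × 0.407143 = 0.0855
  π_C·f_C = 0.22 × 0.00203967 = 0.000448728
  π_D·f_D = 0.38 × 3.23665e-11 = 1.22993e-11
Sum: 0.109194 + 0.0855 + 0.000448728 + 1.22993e-11 = 0.195143
P(Type B | the observation) ≈ 0.4381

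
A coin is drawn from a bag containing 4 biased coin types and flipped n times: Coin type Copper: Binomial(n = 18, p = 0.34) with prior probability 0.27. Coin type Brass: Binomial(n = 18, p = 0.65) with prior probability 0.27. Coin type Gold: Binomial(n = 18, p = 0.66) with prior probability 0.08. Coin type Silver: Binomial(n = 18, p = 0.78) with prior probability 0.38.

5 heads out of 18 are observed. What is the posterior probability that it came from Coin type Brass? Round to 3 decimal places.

The responsibility of component k is P(Z=k) f_k(x) divided by Σ_j P(Z=j) f_j(x).
Component likelihoods at x = 5 heads out of 18:
  L_Copper = C(18,5)·0.34^5·0.66^13 = 8568·0.00454354·0.00450891 = 0.175528
  L_Brass = C(18,5)·0.65^5·0.35^13 = 8568·0.116029·1.18273e-06 = 0.00117579
  L_Gold = C(18,5)·0.66^5·0.34^13 = 8568·0.125233·8.11383e-07 = 0.000870613
  L_Silver = C(18,5)·0.78^5·0.22^13 = 8568·0.288717·2.8281e-09 = 6.99596e-06
Multiply by the mixture weights:
  P(Z=Copper)·L_Copper = 0.27 × 0.175528 = 0.0473924
  P(Z=Brass)·L_Brass = 0.27 × 0.00117579 = 0.000317464
  P(Z=Gold)·L_Gold = 0.08 × 0.000870613 = 6.9649e-05
  P(Z=Silver)·L_Silver = 0.38 × 6.99596e-06 = 2.65846e-06
Normaliser: 0.0473924 + 0.000317464 + 6.9649e-05 + 2.65846e-06 = 0.0477822
Responsibility of Coin type Brass: 0.000317464 / 0.0477822 ≈ 0.007

0.007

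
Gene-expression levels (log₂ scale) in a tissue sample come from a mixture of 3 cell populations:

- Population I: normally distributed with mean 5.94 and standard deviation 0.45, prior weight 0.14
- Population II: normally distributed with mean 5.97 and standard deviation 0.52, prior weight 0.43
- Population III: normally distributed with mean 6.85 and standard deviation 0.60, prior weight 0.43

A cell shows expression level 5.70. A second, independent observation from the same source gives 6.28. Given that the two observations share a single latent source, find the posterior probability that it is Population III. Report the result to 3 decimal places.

P(component k | x) = w_k·f_k(x) / marginal(x), where marginal(x) = Σ_j w_j·f_j(x).
Since both observations come from the same component, the likelihood for component k is f_k(x₁)·f_k(x₂).
  p_I = [(1/(0.45·√(2π)))·exp(−(5.70−5.94)²/(2·0.45²)) = 0.886538·exp(-0.14222) = 0.769009] × [0.666402] = 0.512469
  p_II = [(1/(0.52·√(2π)))·exp(−(5.70−5.97)²/(2·0.52²)) = 0.767197·exp(-0.13480) = 0.670446] × [0.642292] = 0.430622
  p_III = [(1/(0.60·√(2π)))·exp(−(5.70−6.85)²/(2·0.60²)) = 0.664904·exp(-1.83681) = 0.105936] × [0.423432] = 0.0448567
Prior × likelihood for each component:
  w_I·p_I = 0.14 × 0.512469 = 0.0717456
  w_II·p_II = 0.43 × 0.430622 = 0.185168
  w_III·p_III = 0.43 × 0.0448567 = 0.0192884
Normaliser: 0.0717456 + 0.185168 + 0.0192884 = 0.276202
Responsibility of Population III: 0.0192884 / 0.276202 ≈ 0.070

0.070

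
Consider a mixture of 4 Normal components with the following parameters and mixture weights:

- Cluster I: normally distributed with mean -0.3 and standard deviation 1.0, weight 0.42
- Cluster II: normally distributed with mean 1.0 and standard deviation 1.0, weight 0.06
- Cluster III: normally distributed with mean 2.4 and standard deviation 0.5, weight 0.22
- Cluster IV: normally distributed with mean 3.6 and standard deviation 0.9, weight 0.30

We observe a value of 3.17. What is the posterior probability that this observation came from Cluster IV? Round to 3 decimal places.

0.678

The responsibility of component k is w_k f_k(x) divided by Σ_j w_j f_j(x).
Component likelihoods at x = 3.17:
  p_I = (1/(1.0·√(2π)))·exp(−(3.17−-0.3)²/(2·1.0²)) = 0.398942·exp(-6.02045) = 0.000968862
  p_II = (1/(1.0·√(2π)))·exp(−(3.17−1.0)²/(2·1.0²)) = 0.398942·exp(-2.35445) = 0.0378779
  p_III = (1/(0.5·√(2π)))·exp(−(3.17−2.4)²/(2·0.5²)) = 0.797885·exp(-1.18580) = 0.243755
  p_IV = (1/(0.9·√(2π)))·exp(−(3.17−3.6)²/(2·0.9²)) = 0.443269·exp(-0.11414) = 0.395457
Prior × likelihood for each component:
  w_I·p_I = 0.42 × 0.000968862 = 0.000406922
  w_II·p_II = 0.06 × 0.0378779 = 0.00227267
  w_III·p_III = 0.22 × 0.243755 = 0.0536261
  w_IV·p_IV = 0.30 × 0.395457 = 0.118637
Sum: 0.000406922 + 0.00227267 + 0.0536261 + 0.118637 = 0.174943
P(Cluster IV | the observation) = 0.118637 / 0.174943 ≈ 0.678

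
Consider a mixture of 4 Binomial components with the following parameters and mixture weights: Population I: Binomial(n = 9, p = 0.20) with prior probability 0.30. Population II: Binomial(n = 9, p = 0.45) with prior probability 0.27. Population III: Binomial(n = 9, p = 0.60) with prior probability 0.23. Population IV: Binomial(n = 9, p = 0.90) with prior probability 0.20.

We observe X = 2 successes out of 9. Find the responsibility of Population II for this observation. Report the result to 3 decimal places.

0.239

By Bayes' theorem, P(k | x) = w_k f_k(x) / Σ_j w_j f_j(x).
Binomial probabilities:
  f_I = 0.30199
  f_II = 0.110986
  f_III = 0.0212337
  f_IV = 2.916e-06
Unnormalised posteriors:
  w_I·f_I = 0.30 × 0.30199 = 0.090597
  w_II·f_II = 0.27 × 0.110986 = 0.0299661
  w_III·f_III = 0.23 × 0.0212337 = 0.00488374
  w_IV·f_IV = 0.20 × 2.916e-06 = 5.832e-07
Sum: 0.090597 + 0.0299661 + 0.00488374 + 5.832e-07 = 0.125447
Responsibility of Population II: 0.0299661 / 0.125447 ≈ 0.239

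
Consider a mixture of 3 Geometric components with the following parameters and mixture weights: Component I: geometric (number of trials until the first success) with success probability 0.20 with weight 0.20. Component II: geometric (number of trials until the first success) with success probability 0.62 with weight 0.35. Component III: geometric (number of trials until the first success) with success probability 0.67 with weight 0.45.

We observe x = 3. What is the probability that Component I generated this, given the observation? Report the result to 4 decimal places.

0.2852

P(component k | x) = π_k·f_k(x) / marginal(x), where marginal(x) = Σ_j π_j·f_j(x).
Component likelihoods at x = 3:
  p_I = 0.128
  p_II = 0.089528
  p_III = 0.072963
Multiply by the mixture weights:
  π_I·p_I = 0.20 × 0.128 = 0.0256
  π_II·p_II = 0.35 × 0.089528 = 0.0313348
  π_III·p_III = 0.45 × 0.072963 = 0.0328333
Normaliser: 0.0256 + 0.0313348 + 0.0328333 = 0.0897682
P(Component I | 3) = 0.0256 / 0.0897682 ≈ 0.2852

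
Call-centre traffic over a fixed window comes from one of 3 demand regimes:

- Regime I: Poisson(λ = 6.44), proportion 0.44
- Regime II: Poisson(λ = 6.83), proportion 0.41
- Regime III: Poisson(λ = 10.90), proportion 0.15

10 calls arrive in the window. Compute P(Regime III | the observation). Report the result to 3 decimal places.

0.263

Apply Bayes' rule: the posterior for each component is proportional to its prior times its likelihood at x.
Evaluate each component's likelihood at the observed value:
  p_I = e^(−6.44)·6.44^10/10! = 0.0539808
  p_II = e^(−6.83)·6.83^10/10! = 0.065798
  p_III = e^(−10.90)·10.90^10/10! = 0.120418
Weight by the priors:
  π_I·p_I = 0.44 × 0.0539808 = 0.0237515
  π_II·p_II = 0.41 × 0.065798 = 0.0269772
  π_III·p_III = 0.15 × 0.120418 = 0.0180627
Evidence: 0.0237515 + 0.0269772 + 0.0180627 = 0.0687915
P(Regime III | data) ≈ 0.263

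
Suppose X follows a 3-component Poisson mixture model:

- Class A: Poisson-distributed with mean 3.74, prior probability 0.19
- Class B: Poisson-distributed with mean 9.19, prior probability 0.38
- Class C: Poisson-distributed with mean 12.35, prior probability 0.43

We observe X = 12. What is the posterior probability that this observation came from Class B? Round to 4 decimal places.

0.3748

P(component k | x) = P(Z=k)·f_k(x) / marginal(x), where marginal(x) = Σ_j P(Z=j)·f_j(x).
Poisson probabilities:
  p_A = e^(−3.74)·3.74^12/12! = 0.000371416
  p_B = e^(−9.19)·9.19^12/12! = 0.0773184
  p_C = e^(−12.35)·12.35^12/12! = 0.113797
Prior × likelihood for each component:
  P(Z=A)·p_A = 0.19 × 0.000371416 = 7.05691e-05
  P(Z=B)·p_B = 0.38 × 0.0773184 = 0.029381
  P(Z=C)·p_C = 0.43 × 0.113797 = 0.0489326
Normaliser: 7.05691e-05 + 0.029381 + 0.0489326 = 0.0783841
P(Class B | the observation) = 0.029381 / 0.0783841 ≈ 0.3748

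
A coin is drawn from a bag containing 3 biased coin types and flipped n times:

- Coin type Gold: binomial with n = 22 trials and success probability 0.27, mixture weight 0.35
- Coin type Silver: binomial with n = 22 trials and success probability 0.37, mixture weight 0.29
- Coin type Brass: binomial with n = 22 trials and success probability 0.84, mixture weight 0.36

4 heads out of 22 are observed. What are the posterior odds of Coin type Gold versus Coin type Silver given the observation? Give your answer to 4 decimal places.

4.8529

The posterior odds equal the prior odds times the likelihood ratio: (π_i/π_j)·(f_i(x)/f_j(x)).
Evaluate each component's likelihood at the observed value:
  p_Gold = 0.134735
  p_Silver = 0.0335082
  p_Brass = 1.71985e-11
Posterior odds = (π_Gold·p_Gold) / (π_Silver·p_Silver) = (0.35·0.134735) / (0.29·0.0335082) = 0.0471573 / 0.00971738 ≈ 4.8529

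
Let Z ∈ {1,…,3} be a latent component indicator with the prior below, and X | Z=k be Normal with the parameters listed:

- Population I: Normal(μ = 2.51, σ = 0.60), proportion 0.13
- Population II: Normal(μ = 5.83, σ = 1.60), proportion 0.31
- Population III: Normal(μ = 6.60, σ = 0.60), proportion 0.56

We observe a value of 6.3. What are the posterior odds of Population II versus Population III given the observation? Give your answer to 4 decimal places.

Posterior odds = (P(Z=i) f_i(x)) / (P(Z=j) f_j(x)); the normalising sum cancels.
Evaluate each component's likelihood at the observed value:
  p_I = (1/(0.60·√(2π)))·exp(−(6.3−2.51)²/(2·0.60²)) = 0.664904·exp(-19.95014) = 1.44053e-09
  p_II = (1/(1.60·√(2π)))·exp(−(6.3−5.83)²/(2·1.60²)) = 0.249339·exp(-0.04314) = 0.23881
  p_III = (1/(0.60·√(2π)))·exp(−(6.3−6.60)²/(2·0.60²)) = 0.664904·exp(-0.12500) = 0.586776
Odds = (0.31/0.56) × (0.23881/0.586776) = 0.553571 × 0.406987 ≈ 0.2253

0.2253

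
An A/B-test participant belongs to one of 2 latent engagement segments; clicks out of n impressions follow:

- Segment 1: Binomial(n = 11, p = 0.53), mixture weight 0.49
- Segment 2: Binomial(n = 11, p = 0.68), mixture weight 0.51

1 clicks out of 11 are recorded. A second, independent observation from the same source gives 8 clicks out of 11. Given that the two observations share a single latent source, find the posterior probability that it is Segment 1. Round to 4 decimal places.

By Bayes' theorem, P(k | x) = π_k f_k(x) / Σ_j π_j f_j(x).
Since both observations come from the same component, the likelihood for component k is f_k(x₁)·f_k(x₂).
  p_1 = [0.00306653] × [0.106656] = 0.000327063
  p_2 = [8.42173e-05] × [0.247175] = 2.08164e-05
Prior × likelihood for each component:
  π_1·p_1 = 0.49 × 0.000327063 = 0.000160261
  π_2·p_2 = 0.51 × 2.08164e-05 = 1.06164e-05
Normaliser: 0.000160261 + 1.06164e-05 = 0.000170877
P(Segment 1 | data) ≈ 0.9379

0.9379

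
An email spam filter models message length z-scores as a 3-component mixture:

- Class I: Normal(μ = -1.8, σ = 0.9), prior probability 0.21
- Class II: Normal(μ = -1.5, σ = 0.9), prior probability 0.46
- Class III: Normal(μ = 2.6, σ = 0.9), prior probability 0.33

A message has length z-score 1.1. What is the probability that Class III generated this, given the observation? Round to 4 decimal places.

0.9088

Apply Bayes' rule: the posterior for each component is proportional to its prior times its likelihood at x.
Normal densities:
  p_I = 0.00246655
  p_II = 0.00683009
  p_III = 0.11053
Prior × likelihood for each component:
  w_I·p_I = 0.21 × 0.00246655 = 0.000517975
  w_II·p_II = 0.46 × 0.00683009 = 0.00314184
  w_III·p_III = 0.33 × 0.11053 = 0.036475
Sum: 0.000517975 + 0.00314184 + 0.036475 = 0.0401348
P(Class III | x) = 0.036475 / 0.0401348 ≈ 0.9088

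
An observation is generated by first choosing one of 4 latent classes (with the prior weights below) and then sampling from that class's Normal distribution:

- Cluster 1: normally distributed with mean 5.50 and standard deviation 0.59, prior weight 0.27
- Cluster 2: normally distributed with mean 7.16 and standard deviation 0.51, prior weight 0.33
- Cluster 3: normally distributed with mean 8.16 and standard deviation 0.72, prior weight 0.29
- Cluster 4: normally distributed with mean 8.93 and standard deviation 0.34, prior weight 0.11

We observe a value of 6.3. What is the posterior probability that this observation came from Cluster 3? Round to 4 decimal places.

P(component k | x) = w_k·f_k(x) / marginal(x), where marginal(x) = Σ_j w_j·f_j(x).
Normal densities:
  L_1 = (1/(0.59·√(2π)))·exp(−(6.3−5.50)²/(2·0.59²)) = 0.676173·exp(-0.91928) = 0.269663
  L_2 = (1/(0.51·√(2π)))·exp(−(6.3−7.16)²/(2·0.51²)) = 0.782240·exp(-1.42176) = 0.188746
  L_3 = (1/(0.72·√(2π)))·exp(−(6.3−8.16)²/(2·0.72²)) = 0.554087·exp(-3.33681) = 0.019698
  L_4 = (1/(0.34·√(2π)))·exp(−(6.3−8.93)²/(2·0.34²)) = 1.173360·exp(-29.91739) = 1.19255e-13
Multiply by the mixture weights:
  w_1·L_1 = 0.27 × 0.269663 = 0.072809
  w_2·L_2 = 0.33 × 0.188746 = 0.0622861
  w_3·L_3 = 0.29 × 0.019698 = 0.00571241
  w_4·L_4 = 0.11 × 1.19255e-13 = 1.3118e-14
Marginal: 0.072809 + 0.0622861 + 0.00571241 + 1.3118e-14 = 0.140808
Responsibility of Cluster 3: 0.00571241 / 0.140808 ≈ 0.0406

0.0406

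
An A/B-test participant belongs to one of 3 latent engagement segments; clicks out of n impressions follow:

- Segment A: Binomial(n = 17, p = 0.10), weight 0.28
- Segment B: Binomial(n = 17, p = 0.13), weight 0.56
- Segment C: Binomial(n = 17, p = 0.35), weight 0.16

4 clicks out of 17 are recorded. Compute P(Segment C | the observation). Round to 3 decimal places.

0.211

The responsibility of component k is w_k f_k(x) divided by Σ_j w_j f_j(x).
Binomial probabilities:
  f_A = C(17,4)·0.10^4·0.90^13 = 2380·0.0001·0.254187 = 0.0604964
  f_B = C(17,4)·0.13^4·0.87^13 = 2380·0.00028561·0.163588 = 0.111199
  f_C = C(17,4)·0.35^4·0.65^13 = 2380·0.0150062·0.00369721 = 0.132045
Prior × likelihood for each component:
  w_A·f_A = 0.28 × 0.0604964 = 0.016939
  w_B·f_B = 0.56 × 0.111199 = 0.0622714
  w_C·f_C = 0.16 × 0.132045 = 0.0211272
Sum: 0.016939 + 0.0622714 + 0.0211272 = 0.100338
P(Segment C | the observation) ≈ 0.211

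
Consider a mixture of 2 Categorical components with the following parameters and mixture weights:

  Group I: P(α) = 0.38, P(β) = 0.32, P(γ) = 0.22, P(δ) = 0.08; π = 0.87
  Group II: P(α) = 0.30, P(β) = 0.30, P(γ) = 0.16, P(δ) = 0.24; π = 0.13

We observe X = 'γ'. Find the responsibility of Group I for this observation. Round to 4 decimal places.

0.9020

The responsibility of component k is w_k f_k(x) divided by Σ_j w_j f_j(x).
Categorical probabilities:
  L_I = P(γ | comp) = 0.22
  L_II = P(γ | comp) = 0.16
Unnormalised posteriors:
  w_I·L_I = 0.87 × 0.22 = 0.1914
  w_II·L_II = 0.13 × 0.16 = 0.0208
Normaliser: 0.1914 + 0.0208 = 0.2122
P(Group I | the observation) ≈ 0.9020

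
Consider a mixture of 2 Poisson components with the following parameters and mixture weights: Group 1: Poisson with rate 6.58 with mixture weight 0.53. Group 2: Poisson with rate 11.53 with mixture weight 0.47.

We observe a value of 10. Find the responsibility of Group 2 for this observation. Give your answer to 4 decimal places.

By Bayes' theorem, P(k | x) = π_k f_k(x) / Σ_j π_j f_j(x).
Poisson probabilities:
  f_1 = 0.0581886
  f_2 = 0.11249
Prior × likelihood for each component:
  π_1·f_1 = 0.53 × 0.0581886 = 0.03084
  π_2·f_2 = 0.47 × 0.11249 = 0.0528704
Normaliser: 0.03084 + 0.0528704 = 0.0837104
P(Group 2 | 10) = 0.0528704 / 0.0837104 ≈ 0.6316

0.6316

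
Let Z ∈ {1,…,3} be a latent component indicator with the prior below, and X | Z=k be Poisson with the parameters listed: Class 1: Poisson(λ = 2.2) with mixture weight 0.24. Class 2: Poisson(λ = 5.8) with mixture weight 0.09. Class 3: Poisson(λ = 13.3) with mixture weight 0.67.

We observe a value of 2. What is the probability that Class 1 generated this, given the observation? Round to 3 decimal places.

0.932

By Bayes' theorem, P(k | x) = w_k f_k(x) / Σ_j w_j f_j(x).
Component likelihoods at x = 2:
  p_1 = 0.268144
  p_2 = 0.0509235
  p_3 = 0.000148101
Multiply by the mixture weights:
  w_1·p_1 = 0.24 × 0.268144 = 0.0643545
  w_2·p_2 = 0.09 × 0.0509235 = 0.00458311
  w_3·p_3 = 0.67 × 0.000148101 = 9.92274e-05
Denominator: 0.0643545 + 0.00458311 + 9.92274e-05 = 0.0690368
P(Class 1 | 2) = 0.0643545 / 0.0690368 ≈ 0.932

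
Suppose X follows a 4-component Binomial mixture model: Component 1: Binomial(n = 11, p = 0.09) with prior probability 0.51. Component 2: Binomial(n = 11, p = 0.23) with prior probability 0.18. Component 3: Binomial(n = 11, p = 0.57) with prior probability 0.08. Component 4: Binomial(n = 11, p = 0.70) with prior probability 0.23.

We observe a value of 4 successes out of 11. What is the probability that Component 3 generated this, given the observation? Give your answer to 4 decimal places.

0.1724

P(component k | x) = P(Z=k)·f_k(x) / marginal(x), where marginal(x) = Σ_j P(Z=j)·f_j(x).
Binomial probabilities:
  f_1 = C(11,4)·0.09^4·0.91^7 = 330·6.561e-05·0.516761 = 0.0111885
  f_2 = C(11,4)·0.23^4·0.77^7 = 330·0.00279841·0.160485 = 0.148204
  f_3 = C(11,4)·0.57^4·0.43^7 = 330·0.10556·0.00271819 = 0.0946875
  f_4 = C(11,4)·0.70^4·0.30^7 = 330·0.2401·0.0002187 = 0.0173283
Weight by the priors:
  P(Z=1)·f_1 = 0.51 × 0.0111885 = 0.00570616
  P(Z=2)·f_2 = 0.18 × 0.148204 = 0.0266767
  P(Z=3)·f_3 = 0.08 × 0.0946875 = 0.007575
  P(Z=4)·f_4 = 0.23 × 0.0173283 = 0.0039855
Sum: 0.00570616 + 0.0266767 + 0.007575 + 0.0039855 = 0.0439434
Responsibility of Component 3: 0.007575 / 0.0439434 ≈ 0.1724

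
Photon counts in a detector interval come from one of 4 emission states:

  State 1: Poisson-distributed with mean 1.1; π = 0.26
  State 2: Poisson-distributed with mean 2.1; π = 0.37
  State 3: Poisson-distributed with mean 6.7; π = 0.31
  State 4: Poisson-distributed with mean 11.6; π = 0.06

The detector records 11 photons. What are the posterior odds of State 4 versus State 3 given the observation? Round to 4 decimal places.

0.6039

Since P(k|x) ∝ P(Z=k) f_k(x), the posterior odds are P(Z=i) f_i(x) / (P(Z=j) f_j(x)).
Component likelihoods at x = 11 photons:
  L_1 = e^(−1.1)·1.1^11/11! = 2.37925e-08
  L_2 = e^(−2.1)·2.1^11/11! = 1.07458e-05
  L_3 = e^(−6.7)·6.7^11/11! = 0.0376612
  L_4 = e^(−11.6)·11.6^11/11! = 0.117508
Posterior odds = (P(Z=4)·L_4) / (P(Z=3)·L_3) = (0.06·0.117508) / (0.31·0.0376612) = 0.00705046 / 0.011675 ≈ 0.6039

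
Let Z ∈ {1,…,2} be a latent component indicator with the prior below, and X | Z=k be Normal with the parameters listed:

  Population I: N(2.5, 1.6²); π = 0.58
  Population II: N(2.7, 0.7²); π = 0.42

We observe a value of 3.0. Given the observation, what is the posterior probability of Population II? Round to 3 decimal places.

The responsibility of component k is P(Z=k) f_k(x) divided by Σ_j P(Z=j) f_j(x).
Normal densities:
  p_I = 0.237457
  p_II = 0.51991
Unnormalised posteriors:
  P(Z=I)·p_I = 0.58 × 0.237457 = 0.137725
  P(Z=II)·p_II = 0.42 × 0.51991 = 0.218362
Marginal: 0.137725 + 0.218362 = 0.356087
So the posterior for Population II is 0.218362 / 0.356087 ≈ 0.613.

0.613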